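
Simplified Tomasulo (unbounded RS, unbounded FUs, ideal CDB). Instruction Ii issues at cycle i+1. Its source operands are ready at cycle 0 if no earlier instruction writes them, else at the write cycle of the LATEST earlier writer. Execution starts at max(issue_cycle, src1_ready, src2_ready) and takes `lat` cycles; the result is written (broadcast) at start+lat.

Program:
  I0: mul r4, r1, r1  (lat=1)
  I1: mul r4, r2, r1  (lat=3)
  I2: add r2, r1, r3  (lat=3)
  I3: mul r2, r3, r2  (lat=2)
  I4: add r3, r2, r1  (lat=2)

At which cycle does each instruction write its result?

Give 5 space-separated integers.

I0 mul r4: issue@1 deps=(None,None) exec_start@1 write@2
I1 mul r4: issue@2 deps=(None,None) exec_start@2 write@5
I2 add r2: issue@3 deps=(None,None) exec_start@3 write@6
I3 mul r2: issue@4 deps=(None,2) exec_start@6 write@8
I4 add r3: issue@5 deps=(3,None) exec_start@8 write@10

Answer: 2 5 6 8 10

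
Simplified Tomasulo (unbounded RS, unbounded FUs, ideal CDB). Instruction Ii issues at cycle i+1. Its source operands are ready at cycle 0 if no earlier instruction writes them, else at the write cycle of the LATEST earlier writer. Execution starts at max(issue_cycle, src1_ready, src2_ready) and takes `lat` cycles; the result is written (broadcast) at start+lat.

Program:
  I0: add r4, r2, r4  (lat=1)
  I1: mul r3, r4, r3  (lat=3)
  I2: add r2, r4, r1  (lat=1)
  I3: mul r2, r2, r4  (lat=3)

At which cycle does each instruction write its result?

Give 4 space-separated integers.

I0 add r4: issue@1 deps=(None,None) exec_start@1 write@2
I1 mul r3: issue@2 deps=(0,None) exec_start@2 write@5
I2 add r2: issue@3 deps=(0,None) exec_start@3 write@4
I3 mul r2: issue@4 deps=(2,0) exec_start@4 write@7

Answer: 2 5 4 7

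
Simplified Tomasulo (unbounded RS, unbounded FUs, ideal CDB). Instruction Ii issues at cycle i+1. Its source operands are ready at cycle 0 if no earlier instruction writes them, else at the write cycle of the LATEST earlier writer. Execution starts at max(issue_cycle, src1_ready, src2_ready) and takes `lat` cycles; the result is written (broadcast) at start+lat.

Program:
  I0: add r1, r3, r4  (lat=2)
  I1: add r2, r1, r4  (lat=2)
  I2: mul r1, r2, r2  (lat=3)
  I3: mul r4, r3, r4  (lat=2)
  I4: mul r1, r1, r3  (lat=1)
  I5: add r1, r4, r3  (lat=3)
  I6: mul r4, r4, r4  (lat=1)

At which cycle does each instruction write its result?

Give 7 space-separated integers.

I0 add r1: issue@1 deps=(None,None) exec_start@1 write@3
I1 add r2: issue@2 deps=(0,None) exec_start@3 write@5
I2 mul r1: issue@3 deps=(1,1) exec_start@5 write@8
I3 mul r4: issue@4 deps=(None,None) exec_start@4 write@6
I4 mul r1: issue@5 deps=(2,None) exec_start@8 write@9
I5 add r1: issue@6 deps=(3,None) exec_start@6 write@9
I6 mul r4: issue@7 deps=(3,3) exec_start@7 write@8

Answer: 3 5 8 6 9 9 8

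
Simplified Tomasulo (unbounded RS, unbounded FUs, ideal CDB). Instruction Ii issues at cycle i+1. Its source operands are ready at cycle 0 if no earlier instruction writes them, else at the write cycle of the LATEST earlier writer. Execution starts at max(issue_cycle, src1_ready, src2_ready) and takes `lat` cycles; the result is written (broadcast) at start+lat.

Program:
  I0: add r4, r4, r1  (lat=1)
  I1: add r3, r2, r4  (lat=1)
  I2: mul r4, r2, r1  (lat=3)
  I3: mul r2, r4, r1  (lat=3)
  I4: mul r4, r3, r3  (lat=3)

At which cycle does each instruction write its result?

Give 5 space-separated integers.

I0 add r4: issue@1 deps=(None,None) exec_start@1 write@2
I1 add r3: issue@2 deps=(None,0) exec_start@2 write@3
I2 mul r4: issue@3 deps=(None,None) exec_start@3 write@6
I3 mul r2: issue@4 deps=(2,None) exec_start@6 write@9
I4 mul r4: issue@5 deps=(1,1) exec_start@5 write@8

Answer: 2 3 6 9 8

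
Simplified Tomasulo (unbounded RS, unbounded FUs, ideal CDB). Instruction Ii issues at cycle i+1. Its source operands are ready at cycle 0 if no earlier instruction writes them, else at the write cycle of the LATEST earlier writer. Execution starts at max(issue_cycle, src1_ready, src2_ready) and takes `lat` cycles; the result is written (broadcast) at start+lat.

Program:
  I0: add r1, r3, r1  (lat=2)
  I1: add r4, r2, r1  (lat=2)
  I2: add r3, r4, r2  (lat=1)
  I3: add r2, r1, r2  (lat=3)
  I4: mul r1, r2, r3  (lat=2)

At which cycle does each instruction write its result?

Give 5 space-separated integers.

I0 add r1: issue@1 deps=(None,None) exec_start@1 write@3
I1 add r4: issue@2 deps=(None,0) exec_start@3 write@5
I2 add r3: issue@3 deps=(1,None) exec_start@5 write@6
I3 add r2: issue@4 deps=(0,None) exec_start@4 write@7
I4 mul r1: issue@5 deps=(3,2) exec_start@7 write@9

Answer: 3 5 6 7 9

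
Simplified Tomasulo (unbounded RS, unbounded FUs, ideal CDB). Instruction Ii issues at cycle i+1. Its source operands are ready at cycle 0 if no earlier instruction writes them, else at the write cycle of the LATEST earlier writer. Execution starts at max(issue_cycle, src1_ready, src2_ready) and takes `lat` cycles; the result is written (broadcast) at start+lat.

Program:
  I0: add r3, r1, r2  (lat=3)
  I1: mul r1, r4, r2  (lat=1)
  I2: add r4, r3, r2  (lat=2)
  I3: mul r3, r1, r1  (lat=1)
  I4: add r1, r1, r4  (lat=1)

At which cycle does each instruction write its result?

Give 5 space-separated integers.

Answer: 4 3 6 5 7

Derivation:
I0 add r3: issue@1 deps=(None,None) exec_start@1 write@4
I1 mul r1: issue@2 deps=(None,None) exec_start@2 write@3
I2 add r4: issue@3 deps=(0,None) exec_start@4 write@6
I3 mul r3: issue@4 deps=(1,1) exec_start@4 write@5
I4 add r1: issue@5 deps=(1,2) exec_start@6 write@7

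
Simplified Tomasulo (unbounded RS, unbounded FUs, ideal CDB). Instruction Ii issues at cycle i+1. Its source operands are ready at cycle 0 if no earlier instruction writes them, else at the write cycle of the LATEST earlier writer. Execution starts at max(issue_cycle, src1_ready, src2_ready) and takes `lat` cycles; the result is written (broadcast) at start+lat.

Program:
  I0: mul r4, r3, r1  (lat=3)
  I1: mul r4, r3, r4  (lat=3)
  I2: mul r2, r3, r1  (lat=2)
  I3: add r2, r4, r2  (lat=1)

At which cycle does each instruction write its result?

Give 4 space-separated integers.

Answer: 4 7 5 8

Derivation:
I0 mul r4: issue@1 deps=(None,None) exec_start@1 write@4
I1 mul r4: issue@2 deps=(None,0) exec_start@4 write@7
I2 mul r2: issue@3 deps=(None,None) exec_start@3 write@5
I3 add r2: issue@4 deps=(1,2) exec_start@7 write@8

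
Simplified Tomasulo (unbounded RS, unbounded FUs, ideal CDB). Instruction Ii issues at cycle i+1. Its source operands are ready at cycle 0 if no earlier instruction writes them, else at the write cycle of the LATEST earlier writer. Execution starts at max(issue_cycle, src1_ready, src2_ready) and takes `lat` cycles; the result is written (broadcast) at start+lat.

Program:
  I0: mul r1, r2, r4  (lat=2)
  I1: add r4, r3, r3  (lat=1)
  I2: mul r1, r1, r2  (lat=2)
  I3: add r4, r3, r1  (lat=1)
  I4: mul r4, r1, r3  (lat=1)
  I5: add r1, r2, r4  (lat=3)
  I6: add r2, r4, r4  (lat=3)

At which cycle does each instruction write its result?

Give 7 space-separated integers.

I0 mul r1: issue@1 deps=(None,None) exec_start@1 write@3
I1 add r4: issue@2 deps=(None,None) exec_start@2 write@3
I2 mul r1: issue@3 deps=(0,None) exec_start@3 write@5
I3 add r4: issue@4 deps=(None,2) exec_start@5 write@6
I4 mul r4: issue@5 deps=(2,None) exec_start@5 write@6
I5 add r1: issue@6 deps=(None,4) exec_start@6 write@9
I6 add r2: issue@7 deps=(4,4) exec_start@7 write@10

Answer: 3 3 5 6 6 9 10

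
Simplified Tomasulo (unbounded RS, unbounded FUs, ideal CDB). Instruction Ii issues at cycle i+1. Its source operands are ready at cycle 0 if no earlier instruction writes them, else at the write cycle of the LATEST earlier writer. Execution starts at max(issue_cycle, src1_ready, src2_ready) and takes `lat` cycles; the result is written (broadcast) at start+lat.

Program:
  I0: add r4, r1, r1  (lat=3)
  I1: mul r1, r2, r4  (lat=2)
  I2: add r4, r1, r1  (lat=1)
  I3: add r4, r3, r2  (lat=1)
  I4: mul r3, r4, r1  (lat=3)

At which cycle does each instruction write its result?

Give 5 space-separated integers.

Answer: 4 6 7 5 9

Derivation:
I0 add r4: issue@1 deps=(None,None) exec_start@1 write@4
I1 mul r1: issue@2 deps=(None,0) exec_start@4 write@6
I2 add r4: issue@3 deps=(1,1) exec_start@6 write@7
I3 add r4: issue@4 deps=(None,None) exec_start@4 write@5
I4 mul r3: issue@5 deps=(3,1) exec_start@6 write@9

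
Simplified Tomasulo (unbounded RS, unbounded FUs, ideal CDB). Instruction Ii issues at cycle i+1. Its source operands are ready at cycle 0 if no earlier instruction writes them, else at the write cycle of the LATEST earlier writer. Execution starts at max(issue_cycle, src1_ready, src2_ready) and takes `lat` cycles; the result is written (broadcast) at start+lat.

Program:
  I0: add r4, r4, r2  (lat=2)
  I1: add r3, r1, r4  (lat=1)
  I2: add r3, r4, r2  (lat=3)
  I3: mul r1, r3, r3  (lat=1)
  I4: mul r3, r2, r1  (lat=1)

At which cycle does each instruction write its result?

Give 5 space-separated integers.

I0 add r4: issue@1 deps=(None,None) exec_start@1 write@3
I1 add r3: issue@2 deps=(None,0) exec_start@3 write@4
I2 add r3: issue@3 deps=(0,None) exec_start@3 write@6
I3 mul r1: issue@4 deps=(2,2) exec_start@6 write@7
I4 mul r3: issue@5 deps=(None,3) exec_start@7 write@8

Answer: 3 4 6 7 8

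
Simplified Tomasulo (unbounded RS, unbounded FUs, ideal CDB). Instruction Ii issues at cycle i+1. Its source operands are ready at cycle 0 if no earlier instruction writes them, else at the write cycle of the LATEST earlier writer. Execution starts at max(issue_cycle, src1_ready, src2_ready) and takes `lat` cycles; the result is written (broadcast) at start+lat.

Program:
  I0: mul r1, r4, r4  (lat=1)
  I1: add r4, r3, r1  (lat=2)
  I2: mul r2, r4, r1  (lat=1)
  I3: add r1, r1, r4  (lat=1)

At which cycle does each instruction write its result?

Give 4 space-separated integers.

I0 mul r1: issue@1 deps=(None,None) exec_start@1 write@2
I1 add r4: issue@2 deps=(None,0) exec_start@2 write@4
I2 mul r2: issue@3 deps=(1,0) exec_start@4 write@5
I3 add r1: issue@4 deps=(0,1) exec_start@4 write@5

Answer: 2 4 5 5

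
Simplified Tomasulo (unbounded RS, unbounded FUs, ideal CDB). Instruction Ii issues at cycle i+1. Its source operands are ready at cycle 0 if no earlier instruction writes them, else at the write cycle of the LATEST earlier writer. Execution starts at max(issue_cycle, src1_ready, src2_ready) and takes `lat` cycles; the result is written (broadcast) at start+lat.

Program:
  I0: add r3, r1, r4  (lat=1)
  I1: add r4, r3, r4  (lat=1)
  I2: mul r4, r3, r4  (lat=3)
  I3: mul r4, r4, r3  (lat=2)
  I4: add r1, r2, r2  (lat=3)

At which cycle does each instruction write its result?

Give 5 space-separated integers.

I0 add r3: issue@1 deps=(None,None) exec_start@1 write@2
I1 add r4: issue@2 deps=(0,None) exec_start@2 write@3
I2 mul r4: issue@3 deps=(0,1) exec_start@3 write@6
I3 mul r4: issue@4 deps=(2,0) exec_start@6 write@8
I4 add r1: issue@5 deps=(None,None) exec_start@5 write@8

Answer: 2 3 6 8 8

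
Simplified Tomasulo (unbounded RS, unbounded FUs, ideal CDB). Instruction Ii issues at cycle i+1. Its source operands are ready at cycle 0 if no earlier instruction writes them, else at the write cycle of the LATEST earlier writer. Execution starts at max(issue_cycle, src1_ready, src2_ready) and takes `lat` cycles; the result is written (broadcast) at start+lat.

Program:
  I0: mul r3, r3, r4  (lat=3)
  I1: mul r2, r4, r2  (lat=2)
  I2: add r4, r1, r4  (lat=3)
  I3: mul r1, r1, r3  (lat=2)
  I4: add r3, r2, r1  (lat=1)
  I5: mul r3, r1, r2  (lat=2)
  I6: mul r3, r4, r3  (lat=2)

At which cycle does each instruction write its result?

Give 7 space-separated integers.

Answer: 4 4 6 6 7 8 10

Derivation:
I0 mul r3: issue@1 deps=(None,None) exec_start@1 write@4
I1 mul r2: issue@2 deps=(None,None) exec_start@2 write@4
I2 add r4: issue@3 deps=(None,None) exec_start@3 write@6
I3 mul r1: issue@4 deps=(None,0) exec_start@4 write@6
I4 add r3: issue@5 deps=(1,3) exec_start@6 write@7
I5 mul r3: issue@6 deps=(3,1) exec_start@6 write@8
I6 mul r3: issue@7 deps=(2,5) exec_start@8 write@10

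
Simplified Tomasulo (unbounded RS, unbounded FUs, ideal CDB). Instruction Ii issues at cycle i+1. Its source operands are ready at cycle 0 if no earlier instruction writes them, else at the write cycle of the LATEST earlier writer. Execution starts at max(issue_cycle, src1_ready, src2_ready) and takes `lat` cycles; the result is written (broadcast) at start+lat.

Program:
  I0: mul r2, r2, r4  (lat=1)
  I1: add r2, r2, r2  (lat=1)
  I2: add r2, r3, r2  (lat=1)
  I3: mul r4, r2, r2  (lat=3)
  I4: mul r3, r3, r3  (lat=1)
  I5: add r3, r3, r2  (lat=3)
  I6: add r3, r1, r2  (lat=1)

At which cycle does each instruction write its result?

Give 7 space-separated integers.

I0 mul r2: issue@1 deps=(None,None) exec_start@1 write@2
I1 add r2: issue@2 deps=(0,0) exec_start@2 write@3
I2 add r2: issue@3 deps=(None,1) exec_start@3 write@4
I3 mul r4: issue@4 deps=(2,2) exec_start@4 write@7
I4 mul r3: issue@5 deps=(None,None) exec_start@5 write@6
I5 add r3: issue@6 deps=(4,2) exec_start@6 write@9
I6 add r3: issue@7 deps=(None,2) exec_start@7 write@8

Answer: 2 3 4 7 6 9 8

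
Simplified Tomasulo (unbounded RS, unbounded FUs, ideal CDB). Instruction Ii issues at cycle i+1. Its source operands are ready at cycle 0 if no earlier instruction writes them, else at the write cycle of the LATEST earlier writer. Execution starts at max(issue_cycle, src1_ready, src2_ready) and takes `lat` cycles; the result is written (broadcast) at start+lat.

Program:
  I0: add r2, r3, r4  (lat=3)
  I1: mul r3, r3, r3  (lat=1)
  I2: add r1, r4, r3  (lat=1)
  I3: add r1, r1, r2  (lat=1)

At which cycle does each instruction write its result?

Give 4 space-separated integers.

I0 add r2: issue@1 deps=(None,None) exec_start@1 write@4
I1 mul r3: issue@2 deps=(None,None) exec_start@2 write@3
I2 add r1: issue@3 deps=(None,1) exec_start@3 write@4
I3 add r1: issue@4 deps=(2,0) exec_start@4 write@5

Answer: 4 3 4 5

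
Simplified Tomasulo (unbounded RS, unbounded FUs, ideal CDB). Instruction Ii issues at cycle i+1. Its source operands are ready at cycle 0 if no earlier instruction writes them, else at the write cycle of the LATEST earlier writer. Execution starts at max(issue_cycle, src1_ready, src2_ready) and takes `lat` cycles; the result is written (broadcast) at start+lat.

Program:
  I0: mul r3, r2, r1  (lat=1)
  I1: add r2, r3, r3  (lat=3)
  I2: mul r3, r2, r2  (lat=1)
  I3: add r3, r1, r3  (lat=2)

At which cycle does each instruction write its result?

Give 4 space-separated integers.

I0 mul r3: issue@1 deps=(None,None) exec_start@1 write@2
I1 add r2: issue@2 deps=(0,0) exec_start@2 write@5
I2 mul r3: issue@3 deps=(1,1) exec_start@5 write@6
I3 add r3: issue@4 deps=(None,2) exec_start@6 write@8

Answer: 2 5 6 8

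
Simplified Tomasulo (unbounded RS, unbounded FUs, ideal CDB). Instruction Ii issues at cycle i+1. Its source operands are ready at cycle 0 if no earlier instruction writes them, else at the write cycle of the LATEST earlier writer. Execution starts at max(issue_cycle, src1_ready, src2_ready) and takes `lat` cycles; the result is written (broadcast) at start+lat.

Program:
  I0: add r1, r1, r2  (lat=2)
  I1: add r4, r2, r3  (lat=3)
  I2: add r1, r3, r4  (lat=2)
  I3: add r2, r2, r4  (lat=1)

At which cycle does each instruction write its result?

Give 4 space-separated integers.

Answer: 3 5 7 6

Derivation:
I0 add r1: issue@1 deps=(None,None) exec_start@1 write@3
I1 add r4: issue@2 deps=(None,None) exec_start@2 write@5
I2 add r1: issue@3 deps=(None,1) exec_start@5 write@7
I3 add r2: issue@4 deps=(None,1) exec_start@5 write@6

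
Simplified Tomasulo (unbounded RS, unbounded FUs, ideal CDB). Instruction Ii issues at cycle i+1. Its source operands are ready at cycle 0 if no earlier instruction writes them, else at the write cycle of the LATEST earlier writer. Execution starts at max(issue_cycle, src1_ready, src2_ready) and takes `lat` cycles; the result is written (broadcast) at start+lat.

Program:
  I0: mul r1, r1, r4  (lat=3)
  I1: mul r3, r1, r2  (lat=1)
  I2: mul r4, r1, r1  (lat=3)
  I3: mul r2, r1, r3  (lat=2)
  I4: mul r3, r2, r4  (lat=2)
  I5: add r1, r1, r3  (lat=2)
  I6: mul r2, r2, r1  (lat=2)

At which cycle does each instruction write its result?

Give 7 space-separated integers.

I0 mul r1: issue@1 deps=(None,None) exec_start@1 write@4
I1 mul r3: issue@2 deps=(0,None) exec_start@4 write@5
I2 mul r4: issue@3 deps=(0,0) exec_start@4 write@7
I3 mul r2: issue@4 deps=(0,1) exec_start@5 write@7
I4 mul r3: issue@5 deps=(3,2) exec_start@7 write@9
I5 add r1: issue@6 deps=(0,4) exec_start@9 write@11
I6 mul r2: issue@7 deps=(3,5) exec_start@11 write@13

Answer: 4 5 7 7 9 11 13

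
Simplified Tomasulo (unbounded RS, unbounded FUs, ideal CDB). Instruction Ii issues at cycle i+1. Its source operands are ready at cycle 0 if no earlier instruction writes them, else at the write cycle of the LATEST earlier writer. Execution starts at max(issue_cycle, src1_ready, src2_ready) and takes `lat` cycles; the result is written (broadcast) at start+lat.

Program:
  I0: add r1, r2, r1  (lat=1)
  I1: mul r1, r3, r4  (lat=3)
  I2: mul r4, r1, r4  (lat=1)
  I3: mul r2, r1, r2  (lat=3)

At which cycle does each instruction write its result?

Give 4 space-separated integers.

Answer: 2 5 6 8

Derivation:
I0 add r1: issue@1 deps=(None,None) exec_start@1 write@2
I1 mul r1: issue@2 deps=(None,None) exec_start@2 write@5
I2 mul r4: issue@3 deps=(1,None) exec_start@5 write@6
I3 mul r2: issue@4 deps=(1,None) exec_start@5 write@8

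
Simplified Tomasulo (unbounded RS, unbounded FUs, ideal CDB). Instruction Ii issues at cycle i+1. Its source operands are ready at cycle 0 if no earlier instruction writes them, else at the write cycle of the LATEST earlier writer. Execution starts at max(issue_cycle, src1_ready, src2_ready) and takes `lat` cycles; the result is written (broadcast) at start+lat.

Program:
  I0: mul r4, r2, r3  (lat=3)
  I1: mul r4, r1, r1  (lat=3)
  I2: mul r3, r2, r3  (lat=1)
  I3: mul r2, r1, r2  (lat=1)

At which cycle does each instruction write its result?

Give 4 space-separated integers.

I0 mul r4: issue@1 deps=(None,None) exec_start@1 write@4
I1 mul r4: issue@2 deps=(None,None) exec_start@2 write@5
I2 mul r3: issue@3 deps=(None,None) exec_start@3 write@4
I3 mul r2: issue@4 deps=(None,None) exec_start@4 write@5

Answer: 4 5 4 5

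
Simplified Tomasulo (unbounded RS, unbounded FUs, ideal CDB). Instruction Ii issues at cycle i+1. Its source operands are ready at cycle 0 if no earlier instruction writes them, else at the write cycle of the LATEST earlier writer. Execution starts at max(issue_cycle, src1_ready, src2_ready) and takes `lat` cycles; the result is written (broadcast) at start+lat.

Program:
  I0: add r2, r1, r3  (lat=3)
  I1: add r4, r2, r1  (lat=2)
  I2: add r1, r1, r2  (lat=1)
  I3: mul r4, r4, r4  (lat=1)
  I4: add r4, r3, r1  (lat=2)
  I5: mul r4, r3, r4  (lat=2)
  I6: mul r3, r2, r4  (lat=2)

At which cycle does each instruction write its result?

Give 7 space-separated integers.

Answer: 4 6 5 7 7 9 11

Derivation:
I0 add r2: issue@1 deps=(None,None) exec_start@1 write@4
I1 add r4: issue@2 deps=(0,None) exec_start@4 write@6
I2 add r1: issue@3 deps=(None,0) exec_start@4 write@5
I3 mul r4: issue@4 deps=(1,1) exec_start@6 write@7
I4 add r4: issue@5 deps=(None,2) exec_start@5 write@7
I5 mul r4: issue@6 deps=(None,4) exec_start@7 write@9
I6 mul r3: issue@7 deps=(0,5) exec_start@9 write@11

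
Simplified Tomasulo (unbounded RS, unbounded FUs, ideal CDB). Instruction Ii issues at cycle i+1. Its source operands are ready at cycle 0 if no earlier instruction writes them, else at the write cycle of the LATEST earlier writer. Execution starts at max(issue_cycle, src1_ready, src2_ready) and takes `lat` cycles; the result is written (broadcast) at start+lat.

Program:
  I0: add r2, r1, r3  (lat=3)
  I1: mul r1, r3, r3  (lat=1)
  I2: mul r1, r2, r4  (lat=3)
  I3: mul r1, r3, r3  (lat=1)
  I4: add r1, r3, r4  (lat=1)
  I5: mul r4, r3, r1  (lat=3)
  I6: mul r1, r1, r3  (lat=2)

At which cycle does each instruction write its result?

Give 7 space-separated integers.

Answer: 4 3 7 5 6 9 9

Derivation:
I0 add r2: issue@1 deps=(None,None) exec_start@1 write@4
I1 mul r1: issue@2 deps=(None,None) exec_start@2 write@3
I2 mul r1: issue@3 deps=(0,None) exec_start@4 write@7
I3 mul r1: issue@4 deps=(None,None) exec_start@4 write@5
I4 add r1: issue@5 deps=(None,None) exec_start@5 write@6
I5 mul r4: issue@6 deps=(None,4) exec_start@6 write@9
I6 mul r1: issue@7 deps=(4,None) exec_start@7 write@9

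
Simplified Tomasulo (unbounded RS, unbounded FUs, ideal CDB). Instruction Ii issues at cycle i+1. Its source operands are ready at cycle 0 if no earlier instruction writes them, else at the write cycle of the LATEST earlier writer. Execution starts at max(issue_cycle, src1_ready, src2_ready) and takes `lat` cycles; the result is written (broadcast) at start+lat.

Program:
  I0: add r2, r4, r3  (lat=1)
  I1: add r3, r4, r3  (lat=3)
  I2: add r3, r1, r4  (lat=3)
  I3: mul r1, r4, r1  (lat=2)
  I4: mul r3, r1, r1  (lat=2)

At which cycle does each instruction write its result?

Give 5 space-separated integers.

Answer: 2 5 6 6 8

Derivation:
I0 add r2: issue@1 deps=(None,None) exec_start@1 write@2
I1 add r3: issue@2 deps=(None,None) exec_start@2 write@5
I2 add r3: issue@3 deps=(None,None) exec_start@3 write@6
I3 mul r1: issue@4 deps=(None,None) exec_start@4 write@6
I4 mul r3: issue@5 deps=(3,3) exec_start@6 write@8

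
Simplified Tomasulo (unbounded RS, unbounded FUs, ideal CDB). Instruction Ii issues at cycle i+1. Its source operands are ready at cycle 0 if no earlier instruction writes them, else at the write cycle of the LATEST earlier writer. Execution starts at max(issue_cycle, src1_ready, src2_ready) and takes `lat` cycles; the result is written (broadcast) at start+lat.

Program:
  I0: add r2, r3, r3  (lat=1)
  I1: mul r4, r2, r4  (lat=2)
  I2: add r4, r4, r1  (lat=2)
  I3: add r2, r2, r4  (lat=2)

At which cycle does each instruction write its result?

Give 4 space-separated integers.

Answer: 2 4 6 8

Derivation:
I0 add r2: issue@1 deps=(None,None) exec_start@1 write@2
I1 mul r4: issue@2 deps=(0,None) exec_start@2 write@4
I2 add r4: issue@3 deps=(1,None) exec_start@4 write@6
I3 add r2: issue@4 deps=(0,2) exec_start@6 write@8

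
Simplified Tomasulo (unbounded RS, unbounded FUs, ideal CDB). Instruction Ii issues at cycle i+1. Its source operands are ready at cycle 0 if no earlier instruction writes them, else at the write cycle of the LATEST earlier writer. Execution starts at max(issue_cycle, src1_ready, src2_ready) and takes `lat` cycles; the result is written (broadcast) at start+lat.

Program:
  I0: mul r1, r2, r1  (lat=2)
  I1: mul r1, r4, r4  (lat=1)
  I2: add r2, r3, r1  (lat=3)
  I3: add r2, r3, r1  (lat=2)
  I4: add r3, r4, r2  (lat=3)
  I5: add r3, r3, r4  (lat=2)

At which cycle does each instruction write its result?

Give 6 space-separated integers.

Answer: 3 3 6 6 9 11

Derivation:
I0 mul r1: issue@1 deps=(None,None) exec_start@1 write@3
I1 mul r1: issue@2 deps=(None,None) exec_start@2 write@3
I2 add r2: issue@3 deps=(None,1) exec_start@3 write@6
I3 add r2: issue@4 deps=(None,1) exec_start@4 write@6
I4 add r3: issue@5 deps=(None,3) exec_start@6 write@9
I5 add r3: issue@6 deps=(4,None) exec_start@9 write@11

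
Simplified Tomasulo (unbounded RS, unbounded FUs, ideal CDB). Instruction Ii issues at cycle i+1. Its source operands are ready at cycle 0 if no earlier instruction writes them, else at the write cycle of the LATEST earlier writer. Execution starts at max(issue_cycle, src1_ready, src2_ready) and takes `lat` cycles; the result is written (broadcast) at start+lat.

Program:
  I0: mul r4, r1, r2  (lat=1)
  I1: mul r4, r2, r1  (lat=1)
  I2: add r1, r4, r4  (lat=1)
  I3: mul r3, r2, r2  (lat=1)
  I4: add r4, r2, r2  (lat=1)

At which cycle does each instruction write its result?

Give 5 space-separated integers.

I0 mul r4: issue@1 deps=(None,None) exec_start@1 write@2
I1 mul r4: issue@2 deps=(None,None) exec_start@2 write@3
I2 add r1: issue@3 deps=(1,1) exec_start@3 write@4
I3 mul r3: issue@4 deps=(None,None) exec_start@4 write@5
I4 add r4: issue@5 deps=(None,None) exec_start@5 write@6

Answer: 2 3 4 5 6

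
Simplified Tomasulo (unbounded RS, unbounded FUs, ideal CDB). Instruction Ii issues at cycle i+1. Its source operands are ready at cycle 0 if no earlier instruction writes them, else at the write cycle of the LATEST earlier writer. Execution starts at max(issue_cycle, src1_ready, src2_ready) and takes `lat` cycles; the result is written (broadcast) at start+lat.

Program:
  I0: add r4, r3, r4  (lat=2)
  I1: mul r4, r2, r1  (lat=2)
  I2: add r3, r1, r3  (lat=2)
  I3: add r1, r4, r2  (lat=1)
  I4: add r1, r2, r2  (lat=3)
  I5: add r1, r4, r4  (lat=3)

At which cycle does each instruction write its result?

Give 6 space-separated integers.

I0 add r4: issue@1 deps=(None,None) exec_start@1 write@3
I1 mul r4: issue@2 deps=(None,None) exec_start@2 write@4
I2 add r3: issue@3 deps=(None,None) exec_start@3 write@5
I3 add r1: issue@4 deps=(1,None) exec_start@4 write@5
I4 add r1: issue@5 deps=(None,None) exec_start@5 write@8
I5 add r1: issue@6 deps=(1,1) exec_start@6 write@9

Answer: 3 4 5 5 8 9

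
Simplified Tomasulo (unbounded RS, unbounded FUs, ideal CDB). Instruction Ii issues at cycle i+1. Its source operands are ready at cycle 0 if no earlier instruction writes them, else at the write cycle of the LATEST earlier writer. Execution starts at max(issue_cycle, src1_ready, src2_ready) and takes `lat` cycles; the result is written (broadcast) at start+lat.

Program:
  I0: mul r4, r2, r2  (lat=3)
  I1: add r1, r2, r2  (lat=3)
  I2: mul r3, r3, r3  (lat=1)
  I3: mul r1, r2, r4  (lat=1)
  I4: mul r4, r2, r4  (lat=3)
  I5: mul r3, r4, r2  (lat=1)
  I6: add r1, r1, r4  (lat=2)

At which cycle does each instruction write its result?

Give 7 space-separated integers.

I0 mul r4: issue@1 deps=(None,None) exec_start@1 write@4
I1 add r1: issue@2 deps=(None,None) exec_start@2 write@5
I2 mul r3: issue@3 deps=(None,None) exec_start@3 write@4
I3 mul r1: issue@4 deps=(None,0) exec_start@4 write@5
I4 mul r4: issue@5 deps=(None,0) exec_start@5 write@8
I5 mul r3: issue@6 deps=(4,None) exec_start@8 write@9
I6 add r1: issue@7 deps=(3,4) exec_start@8 write@10

Answer: 4 5 4 5 8 9 10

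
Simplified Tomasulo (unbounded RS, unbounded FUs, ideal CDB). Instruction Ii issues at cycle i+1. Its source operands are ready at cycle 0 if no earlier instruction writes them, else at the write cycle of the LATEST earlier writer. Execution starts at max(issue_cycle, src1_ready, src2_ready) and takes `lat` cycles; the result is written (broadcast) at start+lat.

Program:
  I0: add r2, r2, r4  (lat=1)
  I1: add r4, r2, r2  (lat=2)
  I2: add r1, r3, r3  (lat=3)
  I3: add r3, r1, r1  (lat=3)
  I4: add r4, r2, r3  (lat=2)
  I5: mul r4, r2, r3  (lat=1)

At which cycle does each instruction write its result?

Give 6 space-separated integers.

Answer: 2 4 6 9 11 10

Derivation:
I0 add r2: issue@1 deps=(None,None) exec_start@1 write@2
I1 add r4: issue@2 deps=(0,0) exec_start@2 write@4
I2 add r1: issue@3 deps=(None,None) exec_start@3 write@6
I3 add r3: issue@4 deps=(2,2) exec_start@6 write@9
I4 add r4: issue@5 deps=(0,3) exec_start@9 write@11
I5 mul r4: issue@6 deps=(0,3) exec_start@9 write@10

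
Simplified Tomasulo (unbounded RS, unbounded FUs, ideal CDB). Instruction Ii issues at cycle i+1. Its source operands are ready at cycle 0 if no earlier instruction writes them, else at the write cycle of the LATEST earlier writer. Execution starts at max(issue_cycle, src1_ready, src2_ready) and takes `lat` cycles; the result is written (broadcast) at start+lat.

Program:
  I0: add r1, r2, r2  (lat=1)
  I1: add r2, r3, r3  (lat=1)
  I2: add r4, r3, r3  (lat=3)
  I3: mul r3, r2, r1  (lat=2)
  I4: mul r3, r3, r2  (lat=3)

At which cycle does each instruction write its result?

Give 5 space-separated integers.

I0 add r1: issue@1 deps=(None,None) exec_start@1 write@2
I1 add r2: issue@2 deps=(None,None) exec_start@2 write@3
I2 add r4: issue@3 deps=(None,None) exec_start@3 write@6
I3 mul r3: issue@4 deps=(1,0) exec_start@4 write@6
I4 mul r3: issue@5 deps=(3,1) exec_start@6 write@9

Answer: 2 3 6 6 9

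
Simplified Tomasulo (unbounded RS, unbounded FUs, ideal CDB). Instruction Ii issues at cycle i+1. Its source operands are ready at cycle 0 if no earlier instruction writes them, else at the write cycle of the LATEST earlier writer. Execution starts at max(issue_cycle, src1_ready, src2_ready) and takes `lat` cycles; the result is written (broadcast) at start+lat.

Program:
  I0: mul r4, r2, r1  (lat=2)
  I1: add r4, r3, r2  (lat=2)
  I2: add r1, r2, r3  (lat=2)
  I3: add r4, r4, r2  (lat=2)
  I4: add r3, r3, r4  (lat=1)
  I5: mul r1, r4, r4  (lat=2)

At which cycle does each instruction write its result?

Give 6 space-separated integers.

I0 mul r4: issue@1 deps=(None,None) exec_start@1 write@3
I1 add r4: issue@2 deps=(None,None) exec_start@2 write@4
I2 add r1: issue@3 deps=(None,None) exec_start@3 write@5
I3 add r4: issue@4 deps=(1,None) exec_start@4 write@6
I4 add r3: issue@5 deps=(None,3) exec_start@6 write@7
I5 mul r1: issue@6 deps=(3,3) exec_start@6 write@8

Answer: 3 4 5 6 7 8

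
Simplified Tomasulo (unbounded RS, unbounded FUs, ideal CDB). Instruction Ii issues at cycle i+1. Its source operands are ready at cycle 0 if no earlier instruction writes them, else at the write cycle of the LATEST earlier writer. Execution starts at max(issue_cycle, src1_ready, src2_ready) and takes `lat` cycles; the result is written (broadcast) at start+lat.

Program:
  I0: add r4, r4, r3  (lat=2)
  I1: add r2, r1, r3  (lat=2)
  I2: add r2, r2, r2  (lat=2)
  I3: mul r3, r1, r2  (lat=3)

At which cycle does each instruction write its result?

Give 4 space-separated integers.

Answer: 3 4 6 9

Derivation:
I0 add r4: issue@1 deps=(None,None) exec_start@1 write@3
I1 add r2: issue@2 deps=(None,None) exec_start@2 write@4
I2 add r2: issue@3 deps=(1,1) exec_start@4 write@6
I3 mul r3: issue@4 deps=(None,2) exec_start@6 write@9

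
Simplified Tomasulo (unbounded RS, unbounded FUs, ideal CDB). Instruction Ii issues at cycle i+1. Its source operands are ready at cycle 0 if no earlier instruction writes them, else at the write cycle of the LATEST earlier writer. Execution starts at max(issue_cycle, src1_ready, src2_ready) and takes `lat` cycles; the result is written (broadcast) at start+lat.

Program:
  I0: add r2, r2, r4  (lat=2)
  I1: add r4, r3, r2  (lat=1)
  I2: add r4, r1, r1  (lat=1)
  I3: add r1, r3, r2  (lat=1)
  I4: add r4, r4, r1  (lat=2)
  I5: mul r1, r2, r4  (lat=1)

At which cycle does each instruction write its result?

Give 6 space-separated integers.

Answer: 3 4 4 5 7 8

Derivation:
I0 add r2: issue@1 deps=(None,None) exec_start@1 write@3
I1 add r4: issue@2 deps=(None,0) exec_start@3 write@4
I2 add r4: issue@3 deps=(None,None) exec_start@3 write@4
I3 add r1: issue@4 deps=(None,0) exec_start@4 write@5
I4 add r4: issue@5 deps=(2,3) exec_start@5 write@7
I5 mul r1: issue@6 deps=(0,4) exec_start@7 write@8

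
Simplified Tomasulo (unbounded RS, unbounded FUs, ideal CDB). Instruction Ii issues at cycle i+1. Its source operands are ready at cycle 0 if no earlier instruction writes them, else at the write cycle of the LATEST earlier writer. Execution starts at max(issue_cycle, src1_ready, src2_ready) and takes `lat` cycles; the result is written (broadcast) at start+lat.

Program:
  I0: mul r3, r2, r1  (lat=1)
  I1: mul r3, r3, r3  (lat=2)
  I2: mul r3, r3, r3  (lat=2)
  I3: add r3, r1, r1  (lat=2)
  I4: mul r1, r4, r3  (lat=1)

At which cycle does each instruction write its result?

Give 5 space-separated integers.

Answer: 2 4 6 6 7

Derivation:
I0 mul r3: issue@1 deps=(None,None) exec_start@1 write@2
I1 mul r3: issue@2 deps=(0,0) exec_start@2 write@4
I2 mul r3: issue@3 deps=(1,1) exec_start@4 write@6
I3 add r3: issue@4 deps=(None,None) exec_start@4 write@6
I4 mul r1: issue@5 deps=(None,3) exec_start@6 write@7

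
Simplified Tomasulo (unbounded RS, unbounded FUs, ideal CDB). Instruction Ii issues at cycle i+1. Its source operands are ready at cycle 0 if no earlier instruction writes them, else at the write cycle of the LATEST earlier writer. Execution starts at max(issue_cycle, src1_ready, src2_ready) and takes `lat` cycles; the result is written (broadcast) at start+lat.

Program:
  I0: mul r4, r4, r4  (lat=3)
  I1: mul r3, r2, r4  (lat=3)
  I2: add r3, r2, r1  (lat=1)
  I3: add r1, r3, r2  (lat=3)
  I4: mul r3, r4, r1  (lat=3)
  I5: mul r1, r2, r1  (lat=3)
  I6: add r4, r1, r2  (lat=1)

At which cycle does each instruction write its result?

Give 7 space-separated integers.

I0 mul r4: issue@1 deps=(None,None) exec_start@1 write@4
I1 mul r3: issue@2 deps=(None,0) exec_start@4 write@7
I2 add r3: issue@3 deps=(None,None) exec_start@3 write@4
I3 add r1: issue@4 deps=(2,None) exec_start@4 write@7
I4 mul r3: issue@5 deps=(0,3) exec_start@7 write@10
I5 mul r1: issue@6 deps=(None,3) exec_start@7 write@10
I6 add r4: issue@7 deps=(5,None) exec_start@10 write@11

Answer: 4 7 4 7 10 10 11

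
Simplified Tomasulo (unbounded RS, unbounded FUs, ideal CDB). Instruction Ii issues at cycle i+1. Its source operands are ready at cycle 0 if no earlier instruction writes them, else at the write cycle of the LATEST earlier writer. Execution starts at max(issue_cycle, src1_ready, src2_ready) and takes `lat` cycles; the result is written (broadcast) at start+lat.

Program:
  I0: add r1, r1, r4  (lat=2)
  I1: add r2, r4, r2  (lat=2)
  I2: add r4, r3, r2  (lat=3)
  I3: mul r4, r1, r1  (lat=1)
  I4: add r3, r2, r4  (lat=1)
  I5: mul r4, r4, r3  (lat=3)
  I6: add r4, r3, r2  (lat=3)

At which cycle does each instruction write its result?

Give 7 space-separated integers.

Answer: 3 4 7 5 6 9 10

Derivation:
I0 add r1: issue@1 deps=(None,None) exec_start@1 write@3
I1 add r2: issue@2 deps=(None,None) exec_start@2 write@4
I2 add r4: issue@3 deps=(None,1) exec_start@4 write@7
I3 mul r4: issue@4 deps=(0,0) exec_start@4 write@5
I4 add r3: issue@5 deps=(1,3) exec_start@5 write@6
I5 mul r4: issue@6 deps=(3,4) exec_start@6 write@9
I6 add r4: issue@7 deps=(4,1) exec_start@7 write@10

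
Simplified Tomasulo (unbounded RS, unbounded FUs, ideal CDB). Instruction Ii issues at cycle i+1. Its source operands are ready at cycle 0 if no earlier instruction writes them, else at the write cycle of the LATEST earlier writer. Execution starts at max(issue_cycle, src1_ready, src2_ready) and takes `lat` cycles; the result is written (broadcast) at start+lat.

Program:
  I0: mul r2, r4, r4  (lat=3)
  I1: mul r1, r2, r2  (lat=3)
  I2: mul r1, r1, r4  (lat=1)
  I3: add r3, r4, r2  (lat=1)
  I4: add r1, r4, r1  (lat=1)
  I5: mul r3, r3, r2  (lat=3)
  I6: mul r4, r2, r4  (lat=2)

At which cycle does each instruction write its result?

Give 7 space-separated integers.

Answer: 4 7 8 5 9 9 9

Derivation:
I0 mul r2: issue@1 deps=(None,None) exec_start@1 write@4
I1 mul r1: issue@2 deps=(0,0) exec_start@4 write@7
I2 mul r1: issue@3 deps=(1,None) exec_start@7 write@8
I3 add r3: issue@4 deps=(None,0) exec_start@4 write@5
I4 add r1: issue@5 deps=(None,2) exec_start@8 write@9
I5 mul r3: issue@6 deps=(3,0) exec_start@6 write@9
I6 mul r4: issue@7 deps=(0,None) exec_start@7 write@9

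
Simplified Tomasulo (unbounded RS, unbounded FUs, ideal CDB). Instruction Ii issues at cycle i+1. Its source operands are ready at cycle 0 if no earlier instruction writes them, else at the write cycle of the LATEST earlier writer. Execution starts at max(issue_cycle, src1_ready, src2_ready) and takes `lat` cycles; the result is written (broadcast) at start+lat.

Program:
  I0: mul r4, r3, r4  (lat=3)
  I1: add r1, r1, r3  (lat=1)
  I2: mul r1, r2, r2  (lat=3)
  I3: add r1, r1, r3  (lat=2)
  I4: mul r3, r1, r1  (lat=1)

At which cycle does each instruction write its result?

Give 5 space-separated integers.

Answer: 4 3 6 8 9

Derivation:
I0 mul r4: issue@1 deps=(None,None) exec_start@1 write@4
I1 add r1: issue@2 deps=(None,None) exec_start@2 write@3
I2 mul r1: issue@3 deps=(None,None) exec_start@3 write@6
I3 add r1: issue@4 deps=(2,None) exec_start@6 write@8
I4 mul r3: issue@5 deps=(3,3) exec_start@8 write@9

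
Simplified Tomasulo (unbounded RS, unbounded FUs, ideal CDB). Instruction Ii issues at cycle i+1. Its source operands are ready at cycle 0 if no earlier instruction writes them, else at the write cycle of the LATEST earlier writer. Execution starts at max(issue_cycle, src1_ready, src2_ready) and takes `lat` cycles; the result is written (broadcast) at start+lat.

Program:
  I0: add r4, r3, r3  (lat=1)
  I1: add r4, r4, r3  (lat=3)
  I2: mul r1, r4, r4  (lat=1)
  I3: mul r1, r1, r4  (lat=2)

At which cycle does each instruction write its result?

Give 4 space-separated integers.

Answer: 2 5 6 8

Derivation:
I0 add r4: issue@1 deps=(None,None) exec_start@1 write@2
I1 add r4: issue@2 deps=(0,None) exec_start@2 write@5
I2 mul r1: issue@3 deps=(1,1) exec_start@5 write@6
I3 mul r1: issue@4 deps=(2,1) exec_start@6 write@8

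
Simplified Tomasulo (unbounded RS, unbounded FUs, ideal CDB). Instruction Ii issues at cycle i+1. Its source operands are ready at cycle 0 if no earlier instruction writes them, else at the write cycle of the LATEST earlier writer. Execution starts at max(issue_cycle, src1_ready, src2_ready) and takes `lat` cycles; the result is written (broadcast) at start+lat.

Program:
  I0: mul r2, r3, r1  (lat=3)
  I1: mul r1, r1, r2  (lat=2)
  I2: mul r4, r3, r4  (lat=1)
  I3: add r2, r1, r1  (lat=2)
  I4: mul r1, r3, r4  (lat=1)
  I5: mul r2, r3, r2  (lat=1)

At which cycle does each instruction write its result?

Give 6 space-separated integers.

I0 mul r2: issue@1 deps=(None,None) exec_start@1 write@4
I1 mul r1: issue@2 deps=(None,0) exec_start@4 write@6
I2 mul r4: issue@3 deps=(None,None) exec_start@3 write@4
I3 add r2: issue@4 deps=(1,1) exec_start@6 write@8
I4 mul r1: issue@5 deps=(None,2) exec_start@5 write@6
I5 mul r2: issue@6 deps=(None,3) exec_start@8 write@9

Answer: 4 6 4 8 6 9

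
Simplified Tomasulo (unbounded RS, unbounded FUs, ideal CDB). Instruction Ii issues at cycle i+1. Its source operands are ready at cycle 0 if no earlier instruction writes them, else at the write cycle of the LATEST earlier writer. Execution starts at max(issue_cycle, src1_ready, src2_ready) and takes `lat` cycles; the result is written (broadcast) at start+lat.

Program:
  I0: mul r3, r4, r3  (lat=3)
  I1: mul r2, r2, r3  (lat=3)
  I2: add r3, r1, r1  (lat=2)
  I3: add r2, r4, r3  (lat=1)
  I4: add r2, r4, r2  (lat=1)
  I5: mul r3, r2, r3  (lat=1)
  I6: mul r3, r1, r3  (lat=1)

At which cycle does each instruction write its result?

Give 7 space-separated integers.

Answer: 4 7 5 6 7 8 9

Derivation:
I0 mul r3: issue@1 deps=(None,None) exec_start@1 write@4
I1 mul r2: issue@2 deps=(None,0) exec_start@4 write@7
I2 add r3: issue@3 deps=(None,None) exec_start@3 write@5
I3 add r2: issue@4 deps=(None,2) exec_start@5 write@6
I4 add r2: issue@5 deps=(None,3) exec_start@6 write@7
I5 mul r3: issue@6 deps=(4,2) exec_start@7 write@8
I6 mul r3: issue@7 deps=(None,5) exec_start@8 write@9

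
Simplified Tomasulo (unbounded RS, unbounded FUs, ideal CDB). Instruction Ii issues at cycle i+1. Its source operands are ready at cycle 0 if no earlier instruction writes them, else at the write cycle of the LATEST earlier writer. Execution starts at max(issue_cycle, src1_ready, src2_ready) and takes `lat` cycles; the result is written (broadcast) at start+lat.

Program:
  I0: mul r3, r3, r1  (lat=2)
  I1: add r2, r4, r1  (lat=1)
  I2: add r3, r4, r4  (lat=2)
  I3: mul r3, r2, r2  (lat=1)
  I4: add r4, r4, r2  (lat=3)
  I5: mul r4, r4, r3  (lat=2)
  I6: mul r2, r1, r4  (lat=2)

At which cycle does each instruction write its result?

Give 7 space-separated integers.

Answer: 3 3 5 5 8 10 12

Derivation:
I0 mul r3: issue@1 deps=(None,None) exec_start@1 write@3
I1 add r2: issue@2 deps=(None,None) exec_start@2 write@3
I2 add r3: issue@3 deps=(None,None) exec_start@3 write@5
I3 mul r3: issue@4 deps=(1,1) exec_start@4 write@5
I4 add r4: issue@5 deps=(None,1) exec_start@5 write@8
I5 mul r4: issue@6 deps=(4,3) exec_start@8 write@10
I6 mul r2: issue@7 deps=(None,5) exec_start@10 write@12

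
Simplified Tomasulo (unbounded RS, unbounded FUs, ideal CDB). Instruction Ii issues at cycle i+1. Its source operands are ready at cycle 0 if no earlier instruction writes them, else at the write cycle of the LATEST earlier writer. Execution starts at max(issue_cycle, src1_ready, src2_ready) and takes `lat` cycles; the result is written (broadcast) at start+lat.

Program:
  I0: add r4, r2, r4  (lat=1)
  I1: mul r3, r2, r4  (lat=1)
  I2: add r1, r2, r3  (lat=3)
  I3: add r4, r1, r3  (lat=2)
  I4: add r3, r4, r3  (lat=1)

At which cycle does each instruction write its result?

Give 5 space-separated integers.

Answer: 2 3 6 8 9

Derivation:
I0 add r4: issue@1 deps=(None,None) exec_start@1 write@2
I1 mul r3: issue@2 deps=(None,0) exec_start@2 write@3
I2 add r1: issue@3 deps=(None,1) exec_start@3 write@6
I3 add r4: issue@4 deps=(2,1) exec_start@6 write@8
I4 add r3: issue@5 deps=(3,1) exec_start@8 write@9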